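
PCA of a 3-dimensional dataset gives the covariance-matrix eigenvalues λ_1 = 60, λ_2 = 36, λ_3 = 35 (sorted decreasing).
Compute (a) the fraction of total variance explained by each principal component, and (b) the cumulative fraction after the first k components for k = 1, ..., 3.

Step 1 — total variance = trace(Sigma) = Σ λ_i = 60 + 36 + 35 = 131.

Step 2 — fraction explained by component i = λ_i / Σ λ:
  PC1: 60/131 = 0.458
  PC2: 36/131 = 0.2748
  PC3: 35/131 = 0.2672

Step 3 — cumulative fraction after k components = (λ_1 + ... + λ_k) / Σ λ:
  k = 1: 60/131 = 0.458
  k = 2: (60 + 36)/131 = 96/131 = 0.7328
  k = 3: (60 + 36 + 35)/131 = 131/131 = 1

Summary (fraction, with percent):

explained: PC1 0.458 (45.8%), PC2 0.2748 (27.48%), PC3 0.2672 (26.72%);  cumulative: 0.458, 0.7328, 1


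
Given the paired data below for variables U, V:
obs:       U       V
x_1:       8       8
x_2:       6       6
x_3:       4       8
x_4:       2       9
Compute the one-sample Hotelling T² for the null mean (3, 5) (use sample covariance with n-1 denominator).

Step 1 — sample mean vector:
  mean(U) = (8 + 6 + 4 + 2) / 4 = 20/4 = 5
  mean(V) = (8 + 6 + 8 + 9) / 4 = 31/4 = 7.75
  x̄ = (5, 7.75),  deviation x̄ - mu_0 = (5, 7.75) - (3, 5) = (2, 2.75).

Step 2 — sample covariance matrix, S[i,j] = (1/(n-1)) · Σ_k (x_{k,i} - mean_i) · (x_{k,j} - mean_j), divisor n-1 = 3:
  S[U,U] = ((3)·(3) + (1)·(1) + (-1)·(-1) + (-3)·(-3)) / 3 = 20/3 = 6.6667
  S[U,V] = ((3)·(0.25) + (1)·(-1.75) + (-1)·(0.25) + (-3)·(1.25)) / 3 = -5/3 = -1.6667
  S[V,V] = ((0.25)·(0.25) + (-1.75)·(-1.75) + (0.25)·(0.25) + (1.25)·(1.25)) / 3 = 4.75/3 = 1.5833
  S = [[6.6667, -1.6667],
 [-1.6667, 1.5833]].

Step 3 — invert S. det(S) = 6.6667·1.5833 - (-1.6667)² = 7.7778.
  S^{-1} = (1/det) · [[d, -b], [-b, a]] = [[0.2036, 0.2143],
 [0.2143, 0.8571]].

Step 4 — quadratic form (x̄ - mu_0)^T · S^{-1} · (x̄ - mu_0):
  S^{-1} · (x̄ - mu_0) = (0.9964, 2.7857),
  (x̄ - mu_0)^T · [...] = (2)·(0.9964) + (2.75)·(2.7857) = 9.6536.

Step 5 — scale by n: T² = 4 · 9.6536 = 38.6143.

T² ≈ 38.6143


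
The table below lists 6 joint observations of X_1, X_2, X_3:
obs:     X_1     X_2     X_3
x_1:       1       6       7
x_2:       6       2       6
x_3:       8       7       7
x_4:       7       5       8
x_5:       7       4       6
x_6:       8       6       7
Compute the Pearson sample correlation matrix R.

Step 1 — column means:
  mean(X_1) = (1 + 6 + 8 + 7 + 7 + 8) / 6 = 37/6 = 6.1667
  mean(X_2) = (6 + 2 + 7 + 5 + 4 + 6) / 6 = 30/6 = 5
  mean(X_3) = (7 + 6 + 7 + 8 + 6 + 7) / 6 = 41/6 = 6.8333

Step 2 — sample variances and covariances s[i,j] = (1/(n-1)) · Σ_k (x_{k,i} - mean_i) · (x_{k,j} - mean_j), with n-1 = 5:
  s[X_1,X_1] = ((-5.1667)·(-5.1667) + (-0.1667)·(-0.1667) + (1.8333)·(1.8333) + (0.8333)·(0.8333) + (0.8333)·(0.8333) + (1.8333)·(1.8333)) / 5 = 34.8333/5 = 6.9667
  s[X_1,X_2] = ((-5.1667)·(1) + (-0.1667)·(-3) + (1.8333)·(2) + (0.8333)·(0) + (0.8333)·(-1) + (1.8333)·(1)) / 5 = 0/5 = 0
  s[X_1,X_3] = ((-5.1667)·(0.1667) + (-0.1667)·(-0.8333) + (1.8333)·(0.1667) + (0.8333)·(1.1667) + (0.8333)·(-0.8333) + (1.8333)·(0.1667)) / 5 = 0.1667/5 = 0.0333
  s[X_2,X_2] = ((1)·(1) + (-3)·(-3) + (2)·(2) + (0)·(0) + (-1)·(-1) + (1)·(1)) / 5 = 16/5 = 3.2
  s[X_2,X_3] = ((1)·(0.1667) + (-3)·(-0.8333) + (2)·(0.1667) + (0)·(1.1667) + (-1)·(-0.8333) + (1)·(0.1667)) / 5 = 4/5 = 0.8
  s[X_3,X_3] = ((0.1667)·(0.1667) + (-0.8333)·(-0.8333) + (0.1667)·(0.1667) + (1.1667)·(1.1667) + (-0.8333)·(-0.8333) + (0.1667)·(0.1667)) / 5 = 2.8333/5 = 0.5667
  Sample standard deviations s_i = √(s[i,i]):
  s(X_1) = √(6.9667) = 2.6394
  s(X_2) = √(3.2) = 1.7889
  s(X_3) = √(0.5667) = 0.7528

Step 3 — r_{ij} = s_{ij} / (s_i · s_j):
  r[X_1,X_1] = 1 (diagonal).
  r[X_1,X_2] = 0 / (2.6394 · 1.7889) = 0 / 4.7216 = 0
  r[X_1,X_3] = 0.0333 / (2.6394 · 0.7528) = 0.0333 / 1.9869 = 0.0168
  r[X_2,X_2] = 1 (diagonal).
  r[X_2,X_3] = 0.8 / (1.7889 · 0.7528) = 0.8 / 1.3466 = 0.5941
  r[X_3,X_3] = 1 (diagonal).

R is symmetric with unit diagonal. Assembling:

R = [[1, 0, 0.0168],
 [0, 1, 0.5941],
 [0.0168, 0.5941, 1]]


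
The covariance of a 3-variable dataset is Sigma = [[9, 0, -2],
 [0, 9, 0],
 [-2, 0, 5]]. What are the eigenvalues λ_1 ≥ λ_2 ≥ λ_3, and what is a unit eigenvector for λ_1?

Step 1 — characteristic polynomial p(λ) = det(λI - Sigma) = λ³ - tr·λ² + c_1·λ - det, where tr = trace, c_1 = sum of the principal 2×2 minors, det = det(Sigma):
  tr = 9 + 9 + 5 = 23,
  c_1 = (9·9 - (0)²) + (9·5 - (-2)²) + (9·5 - (0)²) = 81 + 41 + 45 = 167,
  det = 9·(9·5 - (0)²) - (0)·((0)·5 - (0)·(-2)) + (-2)·((0)·(0) - 9·(-2)) = 9·(45) - (0)·(0) + (-2)·(18) = 369.
  So p(λ) = λ³ - 23λ² + 167λ - 369.
Step 2 — look for an integer root (rational root theorem: any rational root is an integer divisor of 369). Testing λ = 9:
  p(9) = 729 - 1863 + 1503 - 369 = 0  ✓
  Dividing out (λ - 9): p(λ) = (λ - 9)(λ² - 14λ + 41).
Step 3 — remaining eigenvalues from the quadratic λ² - 14λ + 41 = 0:
  Δ = 14² - 4·41 = 196 - 164 = 32,  λ = (14 ± √32)/2 = (14 ± 5.6569)/2 ≈ 9.8284 or 4.1716.
  Sorted: λ_1 = 9.8284,  λ_2 = 9,  λ_3 = 4.1716  (check: sum = 23 = tr ✓).

Step 4 — unit eigenvector for λ_1 ≈ 9.8284: v spans the null space of (Sigma - λ_1 I), whose rows are
  r_1 = (-0.8284, 0, -2),  r_2 = (0, -0.8284, 0),  r_3 = (-2, 0, -4.8284).
  v is orthogonal to every row, so take v ∝ r_1 × r_2 = ((0)·(0) - (-2)·(-0.8284), (-2)·(0) - (-0.8284)·(0), (-0.8284)·(-0.8284) - (0)·(0)) ≈ (-1.6569, 0, 0.6863).
  Rescale (multiply by -1 so the first nonzero entry is positive): u = (1.6569, 0, -0.6863).
  ||u|| = √((1.6569)² + (0)² + (-0.6863)²) = √(3.2162) ≈ 1.7934,  v_1 = u/||u|| ≈ (0.9239, 0, -0.3827) (||v_1|| = 1).

λ_1 = 9.8284,  λ_2 = 9,  λ_3 = 4.1716;  v_1 ≈ (0.9239, 0, -0.3827)


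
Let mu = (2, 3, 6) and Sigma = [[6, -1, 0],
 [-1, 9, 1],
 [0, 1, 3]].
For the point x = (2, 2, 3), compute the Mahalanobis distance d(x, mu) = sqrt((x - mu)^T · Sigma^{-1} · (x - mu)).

Step 1 — centre the observation: (x - mu) = (0, -1, -3).

Step 2 — invert Sigma (cofactor / det for 3×3, or solve directly):
  Sigma^{-1} = [[0.1699, 0.0196, -0.0065],
 [0.0196, 0.1176, -0.0392],
 [-0.0065, -0.0392, 0.3464]].

Step 3 — form the quadratic (x - mu)^T · Sigma^{-1} · (x - mu):
  Sigma^{-1} · (x - mu) = (0, 0, -1).
  (x - mu)^T · [Sigma^{-1} · (x - mu)] = (0)·(0) + (-1)·(0) + (-3)·(-1) = 3.

Step 4 — take square root: d = √(3) ≈ 1.7321.

d(x, mu) = √(3) ≈ 1.7321


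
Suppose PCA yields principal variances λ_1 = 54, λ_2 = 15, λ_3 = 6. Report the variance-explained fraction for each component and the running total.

Step 1 — total variance = trace(Sigma) = Σ λ_i = 54 + 15 + 6 = 75.

Step 2 — fraction explained by component i = λ_i / Σ λ:
  PC1: 54/75 = 0.72
  PC2: 15/75 = 0.2
  PC3: 6/75 = 0.08

Step 3 — cumulative fraction after k components = (λ_1 + ... + λ_k) / Σ λ:
  k = 1: 54/75 = 0.72
  k = 2: (54 + 15)/75 = 69/75 = 0.92
  k = 3: (54 + 15 + 6)/75 = 75/75 = 1

Summary (fraction, with percent):

explained: PC1 0.72 (72%), PC2 0.2 (20%), PC3 0.08 (8%);  cumulative: 0.72, 0.92, 1


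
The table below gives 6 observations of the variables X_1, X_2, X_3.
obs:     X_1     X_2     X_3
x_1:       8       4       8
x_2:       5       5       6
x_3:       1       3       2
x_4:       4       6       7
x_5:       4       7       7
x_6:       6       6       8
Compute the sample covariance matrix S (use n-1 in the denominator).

Step 1 — column means:
  mean(X_1) = (8 + 5 + 1 + 4 + 4 + 6) / 6 = 28/6 = 4.6667
  mean(X_2) = (4 + 5 + 3 + 6 + 7 + 6) / 6 = 31/6 = 5.1667
  mean(X_3) = (8 + 6 + 2 + 7 + 7 + 8) / 6 = 38/6 = 6.3333

Step 2 — sample covariance S[i,j] = (1/(n-1)) · Σ_k (x_{k,i} - mean_i) · (x_{k,j} - mean_j), with n-1 = 5.
  S[X_1,X_1] = ((3.3333)·(3.3333) + (0.3333)·(0.3333) + (-3.6667)·(-3.6667) + (-0.6667)·(-0.6667) + (-0.6667)·(-0.6667) + (1.3333)·(1.3333)) / 5 = 27.3333/5 = 5.4667
  S[X_1,X_2] = ((3.3333)·(-1.1667) + (0.3333)·(-0.1667) + (-3.6667)·(-2.1667) + (-0.6667)·(0.8333) + (-0.6667)·(1.8333) + (1.3333)·(0.8333)) / 5 = 3.3333/5 = 0.6667
  S[X_1,X_3] = ((3.3333)·(1.6667) + (0.3333)·(-0.3333) + (-3.6667)·(-4.3333) + (-0.6667)·(0.6667) + (-0.6667)·(0.6667) + (1.3333)·(1.6667)) / 5 = 22.6667/5 = 4.5333
  S[X_2,X_2] = ((-1.1667)·(-1.1667) + (-0.1667)·(-0.1667) + (-2.1667)·(-2.1667) + (0.8333)·(0.8333) + (1.8333)·(1.8333) + (0.8333)·(0.8333)) / 5 = 10.8333/5 = 2.1667
  S[X_2,X_3] = ((-1.1667)·(1.6667) + (-0.1667)·(-0.3333) + (-2.1667)·(-4.3333) + (0.8333)·(0.6667) + (1.8333)·(0.6667) + (0.8333)·(1.6667)) / 5 = 10.6667/5 = 2.1333
  S[X_3,X_3] = ((1.6667)·(1.6667) + (-0.3333)·(-0.3333) + (-4.3333)·(-4.3333) + (0.6667)·(0.6667) + (0.6667)·(0.6667) + (1.6667)·(1.6667)) / 5 = 25.3333/5 = 5.0667

S is symmetric (S[j,i] = S[i,j]). Assembling:

S = [[5.4667, 0.6667, 4.5333],
 [0.6667, 2.1667, 2.1333],
 [4.5333, 2.1333, 5.0667]]


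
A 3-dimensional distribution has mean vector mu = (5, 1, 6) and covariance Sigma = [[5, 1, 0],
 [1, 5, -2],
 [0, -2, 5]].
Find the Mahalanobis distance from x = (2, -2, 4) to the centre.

Step 1 — centre the observation: (x - mu) = (-3, -3, -2).

Step 2 — invert Sigma (cofactor / det for 3×3, or solve directly):
  Sigma^{-1} = [[0.21, -0.05, -0.02],
 [-0.05, 0.25, 0.1],
 [-0.02, 0.1, 0.24]].

Step 3 — form the quadratic (x - mu)^T · Sigma^{-1} · (x - mu):
  Sigma^{-1} · (x - mu) = (-0.44, -0.8, -0.72).
  (x - mu)^T · [Sigma^{-1} · (x - mu)] = (-3)·(-0.44) + (-3)·(-0.8) + (-2)·(-0.72) = 5.16.

Step 4 — take square root: d = √(5.16) ≈ 2.2716.

d(x, mu) = √(5.16) ≈ 2.2716


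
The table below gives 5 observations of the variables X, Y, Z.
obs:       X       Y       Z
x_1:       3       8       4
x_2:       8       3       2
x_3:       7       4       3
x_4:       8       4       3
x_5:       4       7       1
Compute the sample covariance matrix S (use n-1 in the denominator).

Step 1 — column means:
  mean(X) = (3 + 8 + 7 + 8 + 4) / 5 = 30/5 = 6
  mean(Y) = (8 + 3 + 4 + 4 + 7) / 5 = 26/5 = 5.2
  mean(Z) = (4 + 2 + 3 + 3 + 1) / 5 = 13/5 = 2.6

Step 2 — sample covariance S[i,j] = (1/(n-1)) · Σ_k (x_{k,i} - mean_i) · (x_{k,j} - mean_j), with n-1 = 4.
  S[X,X] = ((-3)·(-3) + (2)·(2) + (1)·(1) + (2)·(2) + (-2)·(-2)) / 4 = 22/4 = 5.5
  S[X,Y] = ((-3)·(2.8) + (2)·(-2.2) + (1)·(-1.2) + (2)·(-1.2) + (-2)·(1.8)) / 4 = -20/4 = -5
  S[X,Z] = ((-3)·(1.4) + (2)·(-0.6) + (1)·(0.4) + (2)·(0.4) + (-2)·(-1.6)) / 4 = -1/4 = -0.25
  S[Y,Y] = ((2.8)·(2.8) + (-2.2)·(-2.2) + (-1.2)·(-1.2) + (-1.2)·(-1.2) + (1.8)·(1.8)) / 4 = 18.8/4 = 4.7
  S[Y,Z] = ((2.8)·(1.4) + (-2.2)·(-0.6) + (-1.2)·(0.4) + (-1.2)·(0.4) + (1.8)·(-1.6)) / 4 = 1.4/4 = 0.35
  S[Z,Z] = ((1.4)·(1.4) + (-0.6)·(-0.6) + (0.4)·(0.4) + (0.4)·(0.4) + (-1.6)·(-1.6)) / 4 = 5.2/4 = 1.3

S is symmetric (S[j,i] = S[i,j]). Assembling:

S = [[5.5, -5, -0.25],
 [-5, 4.7, 0.35],
 [-0.25, 0.35, 1.3]]


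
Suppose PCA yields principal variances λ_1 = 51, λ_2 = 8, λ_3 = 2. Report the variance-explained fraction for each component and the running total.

Step 1 — total variance = trace(Sigma) = Σ λ_i = 51 + 8 + 2 = 61.

Step 2 — fraction explained by component i = λ_i / Σ λ:
  PC1: 51/61 = 0.8361
  PC2: 8/61 = 0.1311
  PC3: 2/61 = 0.0328

Step 3 — cumulative fraction after k components = (λ_1 + ... + λ_k) / Σ λ:
  k = 1: 51/61 = 0.8361
  k = 2: (51 + 8)/61 = 59/61 = 0.9672
  k = 3: (51 + 8 + 2)/61 = 61/61 = 1

Summary (fraction, with percent):

explained: PC1 0.8361 (83.61%), PC2 0.1311 (13.11%), PC3 0.0328 (3.28%);  cumulative: 0.8361, 0.9672, 1


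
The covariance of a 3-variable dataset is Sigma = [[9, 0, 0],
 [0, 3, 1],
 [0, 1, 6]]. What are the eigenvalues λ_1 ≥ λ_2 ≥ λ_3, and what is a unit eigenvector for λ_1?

Step 1 — characteristic polynomial p(λ) = det(λI - Sigma) = λ³ - tr·λ² + c_1·λ - det, where tr = trace, c_1 = sum of the principal 2×2 minors, det = det(Sigma):
  tr = 9 + 3 + 6 = 18,
  c_1 = (9·3 - (0)²) + (9·6 - (0)²) + (3·6 - (1)²) = 27 + 54 + 17 = 98,
  det = 9·(3·6 - (1)²) - (0)·((0)·6 - (1)·(0)) + (0)·((0)·(1) - 3·(0)) = 9·(17) - (0)·(0) + (0)·(0) = 153.
  So p(λ) = λ³ - 18λ² + 98λ - 153.
Step 2 — look for an integer root (rational root theorem: any rational root is an integer divisor of 153). Testing λ = 9:
  p(9) = 729 - 1458 + 882 - 153 = 0  ✓
  Dividing out (λ - 9): p(λ) = (λ - 9)(λ² - 9λ + 17).
Step 3 — remaining eigenvalues from the quadratic λ² - 9λ + 17 = 0:
  Δ = 9² - 4·17 = 81 - 68 = 13,  λ = (9 ± √13)/2 = (9 ± 3.6056)/2 ≈ 6.3028 or 2.6972.
  Sorted: λ_1 = 9,  λ_2 = 6.3028,  λ_3 = 2.6972  (check: sum = 18 = tr ✓).

Step 4 — unit eigenvector for λ_1 = 9: v spans the null space of (Sigma - λ_1 I), whose rows are
  r_1 = (0, 0, 0),  r_2 = (0, -6, 1),  r_3 = (0, 1, -3).
  v is orthogonal to every row, so take v ∝ r_2 × r_3 = ((-6)·(-3) - (1)·(1), (1)·(0) - (0)·(-3), (0)·(1) - (-6)·(0)) = (17, 0, 0).
  Rescale (divide by 17): u = (1, 0, 0).
  ||u|| = √((1)² + (0)² + (0)²) = √(1) = 1,  v_1 = u/||u|| ≈ (1, 0, 0) (||v_1|| = 1).

λ_1 = 9,  λ_2 = 6.3028,  λ_3 = 2.6972;  v_1 ≈ (1, 0, 0)


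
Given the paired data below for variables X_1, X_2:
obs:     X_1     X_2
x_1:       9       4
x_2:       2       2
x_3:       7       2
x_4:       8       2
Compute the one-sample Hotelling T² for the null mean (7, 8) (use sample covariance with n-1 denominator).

Step 1 — sample mean vector:
  mean(X_1) = (9 + 2 + 7 + 8) / 4 = 26/4 = 6.5
  mean(X_2) = (4 + 2 + 2 + 2) / 4 = 10/4 = 2.5
  x̄ = (6.5, 2.5),  deviation x̄ - mu_0 = (6.5, 2.5) - (7, 8) = (-0.5, -5.5).

Step 2 — sample covariance matrix, S[i,j] = (1/(n-1)) · Σ_k (x_{k,i} - mean_i) · (x_{k,j} - mean_j), divisor n-1 = 3:
  S[X_1,X_1] = ((2.5)·(2.5) + (-4.5)·(-4.5) + (0.5)·(0.5) + (1.5)·(1.5)) / 3 = 29/3 = 9.6667
  S[X_1,X_2] = ((2.5)·(1.5) + (-4.5)·(-0.5) + (0.5)·(-0.5) + (1.5)·(-0.5)) / 3 = 5/3 = 1.6667
  S[X_2,X_2] = ((1.5)·(1.5) + (-0.5)·(-0.5) + (-0.5)·(-0.5) + (-0.5)·(-0.5)) / 3 = 3/3 = 1
  S = [[9.6667, 1.6667],
 [1.6667, 1]].

Step 3 — invert S. det(S) = 9.6667·1 - (1.6667)² = 6.8889.
  S^{-1} = (1/det) · [[d, -b], [-b, a]] = [[0.1452, -0.2419],
 [-0.2419, 1.4032]].

Step 4 — quadratic form (x̄ - mu_0)^T · S^{-1} · (x̄ - mu_0):
  S^{-1} · (x̄ - mu_0) = (1.2581, -7.5968),
  (x̄ - mu_0)^T · [...] = (-0.5)·(1.2581) + (-5.5)·(-7.5968) = 41.1532.

Step 5 — scale by n: T² = 4 · 41.1532 = 164.6129.

T² ≈ 164.6129


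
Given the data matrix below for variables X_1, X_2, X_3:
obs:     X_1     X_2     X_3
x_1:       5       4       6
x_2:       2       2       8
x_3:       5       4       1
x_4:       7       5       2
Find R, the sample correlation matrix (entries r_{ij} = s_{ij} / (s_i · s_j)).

Step 1 — column means:
  mean(X_1) = (5 + 2 + 5 + 7) / 4 = 19/4 = 4.75
  mean(X_2) = (4 + 2 + 4 + 5) / 4 = 15/4 = 3.75
  mean(X_3) = (6 + 8 + 1 + 2) / 4 = 17/4 = 4.25

Step 2 — sample variances and covariances s[i,j] = (1/(n-1)) · Σ_k (x_{k,i} - mean_i) · (x_{k,j} - mean_j), with n-1 = 3:
  s[X_1,X_1] = ((0.25)·(0.25) + (-2.75)·(-2.75) + (0.25)·(0.25) + (2.25)·(2.25)) / 3 = 12.75/3 = 4.25
  s[X_1,X_2] = ((0.25)·(0.25) + (-2.75)·(-1.75) + (0.25)·(0.25) + (2.25)·(1.25)) / 3 = 7.75/3 = 2.5833
  s[X_1,X_3] = ((0.25)·(1.75) + (-2.75)·(3.75) + (0.25)·(-3.25) + (2.25)·(-2.25)) / 3 = -15.75/3 = -5.25
  s[X_2,X_2] = ((0.25)·(0.25) + (-1.75)·(-1.75) + (0.25)·(0.25) + (1.25)·(1.25)) / 3 = 4.75/3 = 1.5833
  s[X_2,X_3] = ((0.25)·(1.75) + (-1.75)·(3.75) + (0.25)·(-3.25) + (1.25)·(-2.25)) / 3 = -9.75/3 = -3.25
  s[X_3,X_3] = ((1.75)·(1.75) + (3.75)·(3.75) + (-3.25)·(-3.25) + (-2.25)·(-2.25)) / 3 = 32.75/3 = 10.9167
  Sample standard deviations s_i = √(s[i,i]):
  s(X_1) = √(4.25) = 2.0616
  s(X_2) = √(1.5833) = 1.2583
  s(X_3) = √(10.9167) = 3.304

Step 3 — r_{ij} = s_{ij} / (s_i · s_j):
  r[X_1,X_1] = 1 (diagonal).
  r[X_1,X_2] = 2.5833 / (2.0616 · 1.2583) = 2.5833 / 2.5941 = 0.9959
  r[X_1,X_3] = -5.25 / (2.0616 · 3.304) = -5.25 / 6.8114 = -0.7708
  r[X_2,X_2] = 1 (diagonal).
  r[X_2,X_3] = -3.25 / (1.2583 · 3.304) = -3.25 / 4.1575 = -0.7817
  r[X_3,X_3] = 1 (diagonal).

R is symmetric with unit diagonal. Assembling:

R = [[1, 0.9959, -0.7708],
 [0.9959, 1, -0.7817],
 [-0.7708, -0.7817, 1]]


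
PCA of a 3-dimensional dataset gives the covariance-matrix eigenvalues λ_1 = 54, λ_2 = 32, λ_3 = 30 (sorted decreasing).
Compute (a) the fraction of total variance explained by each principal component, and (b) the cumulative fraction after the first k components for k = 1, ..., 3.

Step 1 — total variance = trace(Sigma) = Σ λ_i = 54 + 32 + 30 = 116.

Step 2 — fraction explained by component i = λ_i / Σ λ:
  PC1: 54/116 = 0.4655
  PC2: 32/116 = 0.2759
  PC3: 30/116 = 0.2586

Step 3 — cumulative fraction after k components = (λ_1 + ... + λ_k) / Σ λ:
  k = 1: 54/116 = 0.4655
  k = 2: (54 + 32)/116 = 86/116 = 0.7414
  k = 3: (54 + 32 + 30)/116 = 116/116 = 1

Summary (fraction, with percent):

explained: PC1 0.4655 (46.55%), PC2 0.2759 (27.59%), PC3 0.2586 (25.86%);  cumulative: 0.4655, 0.7414, 1


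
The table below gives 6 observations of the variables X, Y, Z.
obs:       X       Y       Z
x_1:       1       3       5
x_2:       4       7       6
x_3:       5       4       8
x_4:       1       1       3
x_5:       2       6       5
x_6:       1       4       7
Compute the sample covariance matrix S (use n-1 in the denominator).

Step 1 — column means:
  mean(X) = (1 + 4 + 5 + 1 + 2 + 1) / 6 = 14/6 = 2.3333
  mean(Y) = (3 + 7 + 4 + 1 + 6 + 4) / 6 = 25/6 = 4.1667
  mean(Z) = (5 + 6 + 8 + 3 + 5 + 7) / 6 = 34/6 = 5.6667

Step 2 — sample covariance S[i,j] = (1/(n-1)) · Σ_k (x_{k,i} - mean_i) · (x_{k,j} - mean_j), with n-1 = 5.
  S[X,X] = ((-1.3333)·(-1.3333) + (1.6667)·(1.6667) + (2.6667)·(2.6667) + (-1.3333)·(-1.3333) + (-0.3333)·(-0.3333) + (-1.3333)·(-1.3333)) / 5 = 15.3333/5 = 3.0667
  S[X,Y] = ((-1.3333)·(-1.1667) + (1.6667)·(2.8333) + (2.6667)·(-0.1667) + (-1.3333)·(-3.1667) + (-0.3333)·(1.8333) + (-1.3333)·(-0.1667)) / 5 = 9.6667/5 = 1.9333
  S[X,Z] = ((-1.3333)·(-0.6667) + (1.6667)·(0.3333) + (2.6667)·(2.3333) + (-1.3333)·(-2.6667) + (-0.3333)·(-0.6667) + (-1.3333)·(1.3333)) / 5 = 9.6667/5 = 1.9333
  S[Y,Y] = ((-1.1667)·(-1.1667) + (2.8333)·(2.8333) + (-0.1667)·(-0.1667) + (-3.1667)·(-3.1667) + (1.8333)·(1.8333) + (-0.1667)·(-0.1667)) / 5 = 22.8333/5 = 4.5667
  S[Y,Z] = ((-1.1667)·(-0.6667) + (2.8333)·(0.3333) + (-0.1667)·(2.3333) + (-3.1667)·(-2.6667) + (1.8333)·(-0.6667) + (-0.1667)·(1.3333)) / 5 = 8.3333/5 = 1.6667
  S[Z,Z] = ((-0.6667)·(-0.6667) + (0.3333)·(0.3333) + (2.3333)·(2.3333) + (-2.6667)·(-2.6667) + (-0.6667)·(-0.6667) + (1.3333)·(1.3333)) / 5 = 15.3333/5 = 3.0667

S is symmetric (S[j,i] = S[i,j]). Assembling:

S = [[3.0667, 1.9333, 1.9333],
 [1.9333, 4.5667, 1.6667],
 [1.9333, 1.6667, 3.0667]]


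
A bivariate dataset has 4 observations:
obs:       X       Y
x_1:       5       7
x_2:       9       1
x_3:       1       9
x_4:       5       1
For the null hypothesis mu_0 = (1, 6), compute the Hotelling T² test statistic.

Step 1 — sample mean vector:
  mean(X) = (5 + 9 + 1 + 5) / 4 = 20/4 = 5
  mean(Y) = (7 + 1 + 9 + 1) / 4 = 18/4 = 4.5
  x̄ = (5, 4.5),  deviation x̄ - mu_0 = (5, 4.5) - (1, 6) = (4, -1.5).

Step 2 — sample covariance matrix, S[i,j] = (1/(n-1)) · Σ_k (x_{k,i} - mean_i) · (x_{k,j} - mean_j), divisor n-1 = 3:
  S[X,X] = ((0)·(0) + (4)·(4) + (-4)·(-4) + (0)·(0)) / 3 = 32/3 = 10.6667
  S[X,Y] = ((0)·(2.5) + (4)·(-3.5) + (-4)·(4.5) + (0)·(-3.5)) / 3 = -32/3 = -10.6667
  S[Y,Y] = ((2.5)·(2.5) + (-3.5)·(-3.5) + (4.5)·(4.5) + (-3.5)·(-3.5)) / 3 = 51/3 = 17
  S = [[10.6667, -10.6667],
 [-10.6667, 17]].

Step 3 — invert S. det(S) = 10.6667·17 - (-10.6667)² = 67.5556.
  S^{-1} = (1/det) · [[d, -b], [-b, a]] = [[0.2516, 0.1579],
 [0.1579, 0.1579]].

Step 4 — quadratic form (x̄ - mu_0)^T · S^{-1} · (x̄ - mu_0):
  S^{-1} · (x̄ - mu_0) = (0.7697, 0.3947),
  (x̄ - mu_0)^T · [...] = (4)·(0.7697) + (-1.5)·(0.3947) = 2.4868.

Step 5 — scale by n: T² = 4 · 2.4868 = 9.9474.

T² ≈ 9.9474


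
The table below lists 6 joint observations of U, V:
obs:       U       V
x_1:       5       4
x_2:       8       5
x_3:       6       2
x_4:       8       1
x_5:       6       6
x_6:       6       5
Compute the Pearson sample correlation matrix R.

Step 1 — column means:
  mean(U) = (5 + 8 + 6 + 8 + 6 + 6) / 6 = 39/6 = 6.5
  mean(V) = (4 + 5 + 2 + 1 + 6 + 5) / 6 = 23/6 = 3.8333

Step 2 — sample variances and covariances s[i,j] = (1/(n-1)) · Σ_k (x_{k,i} - mean_i) · (x_{k,j} - mean_j), with n-1 = 5:
  s[U,U] = ((-1.5)·(-1.5) + (1.5)·(1.5) + (-0.5)·(-0.5) + (1.5)·(1.5) + (-0.5)·(-0.5) + (-0.5)·(-0.5)) / 5 = 7.5/5 = 1.5
  s[U,V] = ((-1.5)·(0.1667) + (1.5)·(1.1667) + (-0.5)·(-1.8333) + (1.5)·(-2.8333) + (-0.5)·(2.1667) + (-0.5)·(1.1667)) / 5 = -3.5/5 = -0.7
  s[V,V] = ((0.1667)·(0.1667) + (1.1667)·(1.1667) + (-1.8333)·(-1.8333) + (-2.8333)·(-2.8333) + (2.1667)·(2.1667) + (1.1667)·(1.1667)) / 5 = 18.8333/5 = 3.7667
  Sample standard deviations s_i = √(s[i,i]):
  s(U) = √(1.5) = 1.2247
  s(V) = √(3.7667) = 1.9408

Step 3 — r_{ij} = s_{ij} / (s_i · s_j):
  r[U,U] = 1 (diagonal).
  r[U,V] = -0.7 / (1.2247 · 1.9408) = -0.7 / 2.377 = -0.2945
  r[V,V] = 1 (diagonal).

R is symmetric with unit diagonal. Assembling:

R = [[1, -0.2945],
 [-0.2945, 1]]


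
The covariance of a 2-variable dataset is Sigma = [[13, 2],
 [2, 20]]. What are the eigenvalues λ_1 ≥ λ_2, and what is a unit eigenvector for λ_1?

Step 1 — characteristic polynomial of 2×2 Sigma:
  det(Sigma - λI) = λ² - trace · λ + det = 0.
  trace = 13 + 20 = 33, det = 13·20 - (2)² = 256.
Step 2 — discriminant:
  Δ = trace² - 4·det = 1089 - 1024 = 65.
Step 3 — eigenvalues:
  λ = (trace ± √Δ)/2 = (33 ± 8.0623)/2,
  λ_1 = 20.5311,  λ_2 = 12.4689.

Step 4 — unit eigenvector for λ_1: solve (Sigma - λ_1 I)v = 0. First row:
  (13 - 20.5311)·v_x + (2)·v_y = 0, i.e. (-7.5311)·v_x + (2)·v_y = 0,
  so v ∝ (b, λ_1 - a) = (2, 7.5311) = u.
  ||u|| = √((2)² + (7.5311)²) = √(60.7179) ≈ 7.7922,
  v_1 = u/||u|| ≈ (0.2567, 0.9665) (||v_1|| = 1).

λ_1 = 20.5311,  λ_2 = 12.4689;  v_1 ≈ (0.2567, 0.9665)


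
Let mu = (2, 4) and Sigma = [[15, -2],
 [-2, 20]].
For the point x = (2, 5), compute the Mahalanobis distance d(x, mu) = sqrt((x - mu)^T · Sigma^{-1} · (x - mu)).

Step 1 — centre the observation: (x - mu) = (0, 1).

Step 2 — invert Sigma. det(Sigma) = 15·20 - (-2)² = 296.
  Sigma^{-1} = (1/det) · [[d, -b], [-b, a]] = [[0.0676, 0.0068],
 [0.0068, 0.0507]].

Step 3 — form the quadratic (x - mu)^T · Sigma^{-1} · (x - mu):
  Sigma^{-1} · (x - mu) = (0.0068, 0.0507).
  (x - mu)^T · [Sigma^{-1} · (x - mu)] = (0)·(0.0068) + (1)·(0.0507) = 0.0507.

Step 4 — take square root: d = √(0.0507) ≈ 0.2251.

d(x, mu) = √(0.0507) ≈ 0.2251


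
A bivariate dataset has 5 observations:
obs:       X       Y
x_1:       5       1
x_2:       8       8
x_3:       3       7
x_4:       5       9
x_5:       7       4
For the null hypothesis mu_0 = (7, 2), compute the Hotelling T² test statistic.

Step 1 — sample mean vector:
  mean(X) = (5 + 8 + 3 + 5 + 7) / 5 = 28/5 = 5.6
  mean(Y) = (1 + 8 + 7 + 9 + 4) / 5 = 29/5 = 5.8
  x̄ = (5.6, 5.8),  deviation x̄ - mu_0 = (5.6, 5.8) - (7, 2) = (-1.4, 3.8).

Step 2 — sample covariance matrix, S[i,j] = (1/(n-1)) · Σ_k (x_{k,i} - mean_i) · (x_{k,j} - mean_j), divisor n-1 = 4:
  S[X,X] = ((-0.6)·(-0.6) + (2.4)·(2.4) + (-2.6)·(-2.6) + (-0.6)·(-0.6) + (1.4)·(1.4)) / 4 = 15.2/4 = 3.8
  S[X,Y] = ((-0.6)·(-4.8) + (2.4)·(2.2) + (-2.6)·(1.2) + (-0.6)·(3.2) + (1.4)·(-1.8)) / 4 = 0.6/4 = 0.15
  S[Y,Y] = ((-4.8)·(-4.8) + (2.2)·(2.2) + (1.2)·(1.2) + (3.2)·(3.2) + (-1.8)·(-1.8)) / 4 = 42.8/4 = 10.7
  S = [[3.8, 0.15],
 [0.15, 10.7]].

Step 3 — invert S. det(S) = 3.8·10.7 - (0.15)² = 40.6375.
  S^{-1} = (1/det) · [[d, -b], [-b, a]] = [[0.2633, -0.0037],
 [-0.0037, 0.0935]].

Step 4 — quadratic form (x̄ - mu_0)^T · S^{-1} · (x̄ - mu_0):
  S^{-1} · (x̄ - mu_0) = (-0.3827, 0.3605),
  (x̄ - mu_0)^T · [...] = (-1.4)·(-0.3827) + (3.8)·(0.3605) = 1.9056.

Step 5 — scale by n: T² = 5 · 1.9056 = 9.5281.

T² ≈ 9.5281


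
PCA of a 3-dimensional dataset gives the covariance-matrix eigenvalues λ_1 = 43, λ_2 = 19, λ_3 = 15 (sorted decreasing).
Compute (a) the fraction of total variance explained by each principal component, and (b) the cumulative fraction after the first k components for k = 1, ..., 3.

Step 1 — total variance = trace(Sigma) = Σ λ_i = 43 + 19 + 15 = 77.

Step 2 — fraction explained by component i = λ_i / Σ λ:
  PC1: 43/77 = 0.5584
  PC2: 19/77 = 0.2468
  PC3: 15/77 = 0.1948

Step 3 — cumulative fraction after k components = (λ_1 + ... + λ_k) / Σ λ:
  k = 1: 43/77 = 0.5584
  k = 2: (43 + 19)/77 = 62/77 = 0.8052
  k = 3: (43 + 19 + 15)/77 = 77/77 = 1

Summary (fraction, with percent):

explained: PC1 0.5584 (55.84%), PC2 0.2468 (24.68%), PC3 0.1948 (19.48%);  cumulative: 0.5584, 0.8052, 1


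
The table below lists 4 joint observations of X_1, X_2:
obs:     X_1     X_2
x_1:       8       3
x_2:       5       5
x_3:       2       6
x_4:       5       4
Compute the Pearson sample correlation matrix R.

Step 1 — column means:
  mean(X_1) = (8 + 5 + 2 + 5) / 4 = 20/4 = 5
  mean(X_2) = (3 + 5 + 6 + 4) / 4 = 18/4 = 4.5

Step 2 — sample variances and covariances s[i,j] = (1/(n-1)) · Σ_k (x_{k,i} - mean_i) · (x_{k,j} - mean_j), with n-1 = 3:
  s[X_1,X_1] = ((3)·(3) + (0)·(0) + (-3)·(-3) + (0)·(0)) / 3 = 18/3 = 6
  s[X_1,X_2] = ((3)·(-1.5) + (0)·(0.5) + (-3)·(1.5) + (0)·(-0.5)) / 3 = -9/3 = -3
  s[X_2,X_2] = ((-1.5)·(-1.5) + (0.5)·(0.5) + (1.5)·(1.5) + (-0.5)·(-0.5)) / 3 = 5/3 = 1.6667
  Sample standard deviations s_i = √(s[i,i]):
  s(X_1) = √(6) = 2.4495
  s(X_2) = √(1.6667) = 1.291

Step 3 — r_{ij} = s_{ij} / (s_i · s_j):
  r[X_1,X_1] = 1 (diagonal).
  r[X_1,X_2] = -3 / (2.4495 · 1.291) = -3 / 3.1623 = -0.9487
  r[X_2,X_2] = 1 (diagonal).

R is symmetric with unit diagonal. Assembling:

R = [[1, -0.9487],
 [-0.9487, 1]]


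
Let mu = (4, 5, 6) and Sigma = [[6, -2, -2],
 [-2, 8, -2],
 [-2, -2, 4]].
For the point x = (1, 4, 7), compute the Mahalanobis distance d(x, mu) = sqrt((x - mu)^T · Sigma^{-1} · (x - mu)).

Step 1 — centre the observation: (x - mu) = (-3, -1, 1).

Step 2 — invert Sigma (cofactor / det for 3×3, or solve directly):
  Sigma^{-1} = [[0.2692, 0.1154, 0.1923],
 [0.1154, 0.1923, 0.1538],
 [0.1923, 0.1538, 0.4231]].

Step 3 — form the quadratic (x - mu)^T · Sigma^{-1} · (x - mu):
  Sigma^{-1} · (x - mu) = (-0.7308, -0.3846, -0.3077).
  (x - mu)^T · [Sigma^{-1} · (x - mu)] = (-3)·(-0.7308) + (-1)·(-0.3846) + (1)·(-0.3077) = 2.2692.

Step 4 — take square root: d = √(2.2692) ≈ 1.5064.

d(x, mu) = √(2.2692) ≈ 1.5064


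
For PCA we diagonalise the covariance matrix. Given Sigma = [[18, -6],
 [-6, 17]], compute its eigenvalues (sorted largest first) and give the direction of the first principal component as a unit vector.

Step 1 — characteristic polynomial of 2×2 Sigma:
  det(Sigma - λI) = λ² - trace · λ + det = 0.
  trace = 18 + 17 = 35, det = 18·17 - (-6)² = 270.
Step 2 — discriminant:
  Δ = trace² - 4·det = 1225 - 1080 = 145.
Step 3 — eigenvalues:
  λ = (trace ± √Δ)/2 = (35 ± 12.0416)/2,
  λ_1 = 23.5208,  λ_2 = 11.4792.

Step 4 — unit eigenvector for λ_1: solve (Sigma - λ_1 I)v = 0. First row:
  (18 - 23.5208)·v_x + (-6)·v_y = 0, i.e. (-5.5208)·v_x + (-6)·v_y = 0,
  so v ∝ (b, λ_1 - a) = (-6, 5.5208); multiply by -1 so the first entry is positive: u = (6, -5.5208).
  ||u|| = √((6)² + (-5.5208)²) = √(66.4792) ≈ 8.1535,
  v_1 = u/||u|| ≈ (0.7359, -0.6771) (||v_1|| = 1).

λ_1 = 23.5208,  λ_2 = 11.4792;  v_1 ≈ (0.7359, -0.6771)


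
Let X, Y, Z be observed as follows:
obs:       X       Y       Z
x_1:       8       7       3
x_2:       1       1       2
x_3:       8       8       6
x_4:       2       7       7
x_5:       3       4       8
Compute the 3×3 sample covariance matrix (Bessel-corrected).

Step 1 — column means:
  mean(X) = (8 + 1 + 8 + 2 + 3) / 5 = 22/5 = 4.4
  mean(Y) = (7 + 1 + 8 + 7 + 4) / 5 = 27/5 = 5.4
  mean(Z) = (3 + 2 + 6 + 7 + 8) / 5 = 26/5 = 5.2

Step 2 — sample covariance S[i,j] = (1/(n-1)) · Σ_k (x_{k,i} - mean_i) · (x_{k,j} - mean_j), with n-1 = 4.
  S[X,X] = ((3.6)·(3.6) + (-3.4)·(-3.4) + (3.6)·(3.6) + (-2.4)·(-2.4) + (-1.4)·(-1.4)) / 4 = 45.2/4 = 11.3
  S[X,Y] = ((3.6)·(1.6) + (-3.4)·(-4.4) + (3.6)·(2.6) + (-2.4)·(1.6) + (-1.4)·(-1.4)) / 4 = 28.2/4 = 7.05
  S[X,Z] = ((3.6)·(-2.2) + (-3.4)·(-3.2) + (3.6)·(0.8) + (-2.4)·(1.8) + (-1.4)·(2.8)) / 4 = -2.4/4 = -0.6
  S[Y,Y] = ((1.6)·(1.6) + (-4.4)·(-4.4) + (2.6)·(2.6) + (1.6)·(1.6) + (-1.4)·(-1.4)) / 4 = 33.2/4 = 8.3
  S[Y,Z] = ((1.6)·(-2.2) + (-4.4)·(-3.2) + (2.6)·(0.8) + (1.6)·(1.8) + (-1.4)·(2.8)) / 4 = 11.6/4 = 2.9
  S[Z,Z] = ((-2.2)·(-2.2) + (-3.2)·(-3.2) + (0.8)·(0.8) + (1.8)·(1.8) + (2.8)·(2.8)) / 4 = 26.8/4 = 6.7

S is symmetric (S[j,i] = S[i,j]). Assembling:

S = [[11.3, 7.05, -0.6],
 [7.05, 8.3, 2.9],
 [-0.6, 2.9, 6.7]]


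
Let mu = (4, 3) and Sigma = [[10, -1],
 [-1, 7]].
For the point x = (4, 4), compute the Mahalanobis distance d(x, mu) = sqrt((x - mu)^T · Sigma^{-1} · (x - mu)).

Step 1 — centre the observation: (x - mu) = (0, 1).

Step 2 — invert Sigma. det(Sigma) = 10·7 - (-1)² = 69.
  Sigma^{-1} = (1/det) · [[d, -b], [-b, a]] = [[0.1014, 0.0145],
 [0.0145, 0.1449]].

Step 3 — form the quadratic (x - mu)^T · Sigma^{-1} · (x - mu):
  Sigma^{-1} · (x - mu) = (0.0145, 0.1449).
  (x - mu)^T · [Sigma^{-1} · (x - mu)] = (0)·(0.0145) + (1)·(0.1449) = 0.1449.

Step 4 — take square root: d = √(0.1449) ≈ 0.3807.

d(x, mu) = √(0.1449) ≈ 0.3807


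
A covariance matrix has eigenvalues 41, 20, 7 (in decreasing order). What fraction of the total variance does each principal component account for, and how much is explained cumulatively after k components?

Step 1 — total variance = trace(Sigma) = Σ λ_i = 41 + 20 + 7 = 68.

Step 2 — fraction explained by component i = λ_i / Σ λ:
  PC1: 41/68 = 0.6029
  PC2: 20/68 = 0.2941
  PC3: 7/68 = 0.1029

Step 3 — cumulative fraction after k components = (λ_1 + ... + λ_k) / Σ λ:
  k = 1: 41/68 = 0.6029
  k = 2: (41 + 20)/68 = 61/68 = 0.8971
  k = 3: (41 + 20 + 7)/68 = 68/68 = 1

Summary (fraction, with percent):

explained: PC1 0.6029 (60.29%), PC2 0.2941 (29.41%), PC3 0.1029 (10.29%);  cumulative: 0.6029, 0.8971, 1


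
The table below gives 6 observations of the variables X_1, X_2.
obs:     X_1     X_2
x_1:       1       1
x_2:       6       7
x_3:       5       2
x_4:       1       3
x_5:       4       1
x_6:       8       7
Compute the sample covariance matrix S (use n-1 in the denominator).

Step 1 — column means:
  mean(X_1) = (1 + 6 + 5 + 1 + 4 + 8) / 6 = 25/6 = 4.1667
  mean(X_2) = (1 + 7 + 2 + 3 + 1 + 7) / 6 = 21/6 = 3.5

Step 2 — sample covariance S[i,j] = (1/(n-1)) · Σ_k (x_{k,i} - mean_i) · (x_{k,j} - mean_j), with n-1 = 5.
  S[X_1,X_1] = ((-3.1667)·(-3.1667) + (1.8333)·(1.8333) + (0.8333)·(0.8333) + (-3.1667)·(-3.1667) + (-0.1667)·(-0.1667) + (3.8333)·(3.8333)) / 5 = 38.8333/5 = 7.7667
  S[X_1,X_2] = ((-3.1667)·(-2.5) + (1.8333)·(3.5) + (0.8333)·(-1.5) + (-3.1667)·(-0.5) + (-0.1667)·(-2.5) + (3.8333)·(3.5)) / 5 = 28.5/5 = 5.7
  S[X_2,X_2] = ((-2.5)·(-2.5) + (3.5)·(3.5) + (-1.5)·(-1.5) + (-0.5)·(-0.5) + (-2.5)·(-2.5) + (3.5)·(3.5)) / 5 = 39.5/5 = 7.9

S is symmetric (S[j,i] = S[i,j]). Assembling:

S = [[7.7667, 5.7],
 [5.7, 7.9]]


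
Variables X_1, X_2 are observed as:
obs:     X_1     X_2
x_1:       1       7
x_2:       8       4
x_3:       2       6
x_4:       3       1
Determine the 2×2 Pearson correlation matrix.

Step 1 — column means:
  mean(X_1) = (1 + 8 + 2 + 3) / 4 = 14/4 = 3.5
  mean(X_2) = (7 + 4 + 6 + 1) / 4 = 18/4 = 4.5

Step 2 — sample variances and covariances s[i,j] = (1/(n-1)) · Σ_k (x_{k,i} - mean_i) · (x_{k,j} - mean_j), with n-1 = 3:
  s[X_1,X_1] = ((-2.5)·(-2.5) + (4.5)·(4.5) + (-1.5)·(-1.5) + (-0.5)·(-0.5)) / 3 = 29/3 = 9.6667
  s[X_1,X_2] = ((-2.5)·(2.5) + (4.5)·(-0.5) + (-1.5)·(1.5) + (-0.5)·(-3.5)) / 3 = -9/3 = -3
  s[X_2,X_2] = ((2.5)·(2.5) + (-0.5)·(-0.5) + (1.5)·(1.5) + (-3.5)·(-3.5)) / 3 = 21/3 = 7
  Sample standard deviations s_i = √(s[i,i]):
  s(X_1) = √(9.6667) = 3.1091
  s(X_2) = √(7) = 2.6458

Step 3 — r_{ij} = s_{ij} / (s_i · s_j):
  r[X_1,X_1] = 1 (diagonal).
  r[X_1,X_2] = -3 / (3.1091 · 2.6458) = -3 / 8.226 = -0.3647
  r[X_2,X_2] = 1 (diagonal).

R is symmetric with unit diagonal. Assembling:

R = [[1, -0.3647],
 [-0.3647, 1]]


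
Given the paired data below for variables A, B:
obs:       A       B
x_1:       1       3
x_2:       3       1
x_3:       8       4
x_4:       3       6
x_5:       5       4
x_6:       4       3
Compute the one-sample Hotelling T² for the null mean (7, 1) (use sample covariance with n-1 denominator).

Step 1 — sample mean vector:
  mean(A) = (1 + 3 + 8 + 3 + 5 + 4) / 6 = 24/6 = 4
  mean(B) = (3 + 1 + 4 + 6 + 4 + 3) / 6 = 21/6 = 3.5
  x̄ = (4, 3.5),  deviation x̄ - mu_0 = (4, 3.5) - (7, 1) = (-3, 2.5).

Step 2 — sample covariance matrix, S[i,j] = (1/(n-1)) · Σ_k (x_{k,i} - mean_i) · (x_{k,j} - mean_j), divisor n-1 = 5:
  S[A,A] = ((-3)·(-3) + (-1)·(-1) + (4)·(4) + (-1)·(-1) + (1)·(1) + (0)·(0)) / 5 = 28/5 = 5.6
  S[A,B] = ((-3)·(-0.5) + (-1)·(-2.5) + (4)·(0.5) + (-1)·(2.5) + (1)·(0.5) + (0)·(-0.5)) / 5 = 4/5 = 0.8
  S[B,B] = ((-0.5)·(-0.5) + (-2.5)·(-2.5) + (0.5)·(0.5) + (2.5)·(2.5) + (0.5)·(0.5) + (-0.5)·(-0.5)) / 5 = 13.5/5 = 2.7
  S = [[5.6, 0.8],
 [0.8, 2.7]].

Step 3 — invert S. det(S) = 5.6·2.7 - (0.8)² = 14.48.
  S^{-1} = (1/det) · [[d, -b], [-b, a]] = [[0.1865, -0.0552],
 [-0.0552, 0.3867]].

Step 4 — quadratic form (x̄ - mu_0)^T · S^{-1} · (x̄ - mu_0):
  S^{-1} · (x̄ - mu_0) = (-0.6975, 1.1326),
  (x̄ - mu_0)^T · [...] = (-3)·(-0.6975) + (2.5)·(1.1326) = 4.924.

Step 5 — scale by n: T² = 6 · 4.924 = 29.5442.

T² ≈ 29.5442


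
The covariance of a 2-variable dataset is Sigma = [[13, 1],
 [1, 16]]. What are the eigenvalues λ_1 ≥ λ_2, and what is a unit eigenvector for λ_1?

Step 1 — characteristic polynomial of 2×2 Sigma:
  det(Sigma - λI) = λ² - trace · λ + det = 0.
  trace = 13 + 16 = 29, det = 13·16 - (1)² = 207.
Step 2 — discriminant:
  Δ = trace² - 4·det = 841 - 828 = 13.
Step 3 — eigenvalues:
  λ = (trace ± √Δ)/2 = (29 ± 3.6056)/2,
  λ_1 = 16.3028,  λ_2 = 12.6972.

Step 4 — unit eigenvector for λ_1: solve (Sigma - λ_1 I)v = 0. First row:
  (13 - 16.3028)·v_x + (1)·v_y = 0, i.e. (-3.3028)·v_x + (1)·v_y = 0,
  so v ∝ (b, λ_1 - a) = (1, 3.3028) = u.
  ||u|| = √((1)² + (3.3028)²) = √(11.9083) ≈ 3.4508,
  v_1 = u/||u|| ≈ (0.2898, 0.9571) (||v_1|| = 1).

λ_1 = 16.3028,  λ_2 = 12.6972;  v_1 ≈ (0.2898, 0.9571)


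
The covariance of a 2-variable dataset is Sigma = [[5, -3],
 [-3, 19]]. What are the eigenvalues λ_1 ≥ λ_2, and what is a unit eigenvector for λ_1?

Step 1 — characteristic polynomial of 2×2 Sigma:
  det(Sigma - λI) = λ² - trace · λ + det = 0.
  trace = 5 + 19 = 24, det = 5·19 - (-3)² = 86.
Step 2 — discriminant:
  Δ = trace² - 4·det = 576 - 344 = 232.
Step 3 — eigenvalues:
  λ = (trace ± √Δ)/2 = (24 ± 15.2315)/2,
  λ_1 = 19.6158,  λ_2 = 4.3842.

Step 4 — unit eigenvector for λ_1: solve (Sigma - λ_1 I)v = 0. First row:
  (5 - 19.6158)·v_x + (-3)·v_y = 0, i.e. (-14.6158)·v_x + (-3)·v_y = 0,
  so v ∝ (b, λ_1 - a) = (-3, 14.6158); multiply by -1 so the first entry is positive: u = (3, -14.6158).
  ||u|| = √((3)² + (-14.6158)²) = √(222.6208) ≈ 14.9205,
  v_1 = u/||u|| ≈ (0.2011, -0.9796) (||v_1|| = 1).

λ_1 = 19.6158,  λ_2 = 4.3842;  v_1 ≈ (0.2011, -0.9796)


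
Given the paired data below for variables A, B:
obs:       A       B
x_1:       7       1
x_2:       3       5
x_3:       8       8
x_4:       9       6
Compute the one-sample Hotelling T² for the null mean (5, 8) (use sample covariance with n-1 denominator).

Step 1 — sample mean vector:
  mean(A) = (7 + 3 + 8 + 9) / 4 = 27/4 = 6.75
  mean(B) = (1 + 5 + 8 + 6) / 4 = 20/4 = 5
  x̄ = (6.75, 5),  deviation x̄ - mu_0 = (6.75, 5) - (5, 8) = (1.75, -3).

Step 2 — sample covariance matrix, S[i,j] = (1/(n-1)) · Σ_k (x_{k,i} - mean_i) · (x_{k,j} - mean_j), divisor n-1 = 3:
  S[A,A] = ((0.25)·(0.25) + (-3.75)·(-3.75) + (1.25)·(1.25) + (2.25)·(2.25)) / 3 = 20.75/3 = 6.9167
  S[A,B] = ((0.25)·(-4) + (-3.75)·(0) + (1.25)·(3) + (2.25)·(1)) / 3 = 5/3 = 1.6667
  S[B,B] = ((-4)·(-4) + (0)·(0) + (3)·(3) + (1)·(1)) / 3 = 26/3 = 8.6667
  S = [[6.9167, 1.6667],
 [1.6667, 8.6667]].

Step 3 — invert S. det(S) = 6.9167·8.6667 - (1.6667)² = 57.1667.
  S^{-1} = (1/det) · [[d, -b], [-b, a]] = [[0.1516, -0.0292],
 [-0.0292, 0.121]].

Step 4 — quadratic form (x̄ - mu_0)^T · S^{-1} · (x̄ - mu_0):
  S^{-1} · (x̄ - mu_0) = (0.3528, -0.414),
  (x̄ - mu_0)^T · [...] = (1.75)·(0.3528) + (-3)·(-0.414) = 1.8593.

Step 5 — scale by n: T² = 4 · 1.8593 = 7.4373.

T² ≈ 7.4373


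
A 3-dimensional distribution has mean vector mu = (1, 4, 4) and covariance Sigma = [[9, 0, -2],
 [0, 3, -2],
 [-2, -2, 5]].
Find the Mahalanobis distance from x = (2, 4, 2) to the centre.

Step 1 — centre the observation: (x - mu) = (1, 0, -2).

Step 2 — invert Sigma (cofactor / det for 3×3, or solve directly):
  Sigma^{-1} = [[0.1264, 0.046, 0.069],
 [0.046, 0.4713, 0.2069],
 [0.069, 0.2069, 0.3103]].

Step 3 — form the quadratic (x - mu)^T · Sigma^{-1} · (x - mu):
  Sigma^{-1} · (x - mu) = (-0.0115, -0.3678, -0.5517).
  (x - mu)^T · [Sigma^{-1} · (x - mu)] = (1)·(-0.0115) + (0)·(-0.3678) + (-2)·(-0.5517) = 1.092.

Step 4 — take square root: d = √(1.092) ≈ 1.045.

d(x, mu) = √(1.092) ≈ 1.045


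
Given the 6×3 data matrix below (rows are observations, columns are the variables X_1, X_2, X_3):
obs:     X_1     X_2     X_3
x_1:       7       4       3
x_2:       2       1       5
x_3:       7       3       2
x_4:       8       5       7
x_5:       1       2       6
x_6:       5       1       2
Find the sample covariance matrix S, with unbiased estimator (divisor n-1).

Step 1 — column means:
  mean(X_1) = (7 + 2 + 7 + 8 + 1 + 5) / 6 = 30/6 = 5
  mean(X_2) = (4 + 1 + 3 + 5 + 2 + 1) / 6 = 16/6 = 2.6667
  mean(X_3) = (3 + 5 + 2 + 7 + 6 + 2) / 6 = 25/6 = 4.1667

Step 2 — sample covariance S[i,j] = (1/(n-1)) · Σ_k (x_{k,i} - mean_i) · (x_{k,j} - mean_j), with n-1 = 5.
  S[X_1,X_1] = ((2)·(2) + (-3)·(-3) + (2)·(2) + (3)·(3) + (-4)·(-4) + (0)·(0)) / 5 = 42/5 = 8.4
  S[X_1,X_2] = ((2)·(1.3333) + (-3)·(-1.6667) + (2)·(0.3333) + (3)·(2.3333) + (-4)·(-0.6667) + (0)·(-1.6667)) / 5 = 18/5 = 3.6
  S[X_1,X_3] = ((2)·(-1.1667) + (-3)·(0.8333) + (2)·(-2.1667) + (3)·(2.8333) + (-4)·(1.8333) + (0)·(-2.1667)) / 5 = -8/5 = -1.6
  S[X_2,X_2] = ((1.3333)·(1.3333) + (-1.6667)·(-1.6667) + (0.3333)·(0.3333) + (2.3333)·(2.3333) + (-0.6667)·(-0.6667) + (-1.6667)·(-1.6667)) / 5 = 13.3333/5 = 2.6667
  S[X_2,X_3] = ((1.3333)·(-1.1667) + (-1.6667)·(0.8333) + (0.3333)·(-2.1667) + (2.3333)·(2.8333) + (-0.6667)·(1.8333) + (-1.6667)·(-2.1667)) / 5 = 5.3333/5 = 1.0667
  S[X_3,X_3] = ((-1.1667)·(-1.1667) + (0.8333)·(0.8333) + (-2.1667)·(-2.1667) + (2.8333)·(2.8333) + (1.8333)·(1.8333) + (-2.1667)·(-2.1667)) / 5 = 22.8333/5 = 4.5667

S is symmetric (S[j,i] = S[i,j]). Assembling:

S = [[8.4, 3.6, -1.6],
 [3.6, 2.6667, 1.0667],
 [-1.6, 1.0667, 4.5667]]


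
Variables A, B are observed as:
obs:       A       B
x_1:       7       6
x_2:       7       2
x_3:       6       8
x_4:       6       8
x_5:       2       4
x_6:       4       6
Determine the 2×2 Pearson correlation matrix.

Step 1 — column means:
  mean(A) = (7 + 7 + 6 + 6 + 2 + 4) / 6 = 32/6 = 5.3333
  mean(B) = (6 + 2 + 8 + 8 + 4 + 6) / 6 = 34/6 = 5.6667

Step 2 — sample variances and covariances s[i,j] = (1/(n-1)) · Σ_k (x_{k,i} - mean_i) · (x_{k,j} - mean_j), with n-1 = 5:
  s[A,A] = ((1.6667)·(1.6667) + (1.6667)·(1.6667) + (0.6667)·(0.6667) + (0.6667)·(0.6667) + (-3.3333)·(-3.3333) + (-1.3333)·(-1.3333)) / 5 = 19.3333/5 = 3.8667
  s[A,B] = ((1.6667)·(0.3333) + (1.6667)·(-3.6667) + (0.6667)·(2.3333) + (0.6667)·(2.3333) + (-3.3333)·(-1.6667) + (-1.3333)·(0.3333)) / 5 = 2.6667/5 = 0.5333
  s[B,B] = ((0.3333)·(0.3333) + (-3.6667)·(-3.6667) + (2.3333)·(2.3333) + (2.3333)·(2.3333) + (-1.6667)·(-1.6667) + (0.3333)·(0.3333)) / 5 = 27.3333/5 = 5.4667
  Sample standard deviations s_i = √(s[i,i]):
  s(A) = √(3.8667) = 1.9664
  s(B) = √(5.4667) = 2.3381

Step 3 — r_{ij} = s_{ij} / (s_i · s_j):
  r[A,A] = 1 (diagonal).
  r[A,B] = 0.5333 / (1.9664 · 2.3381) = 0.5333 / 4.5976 = 0.116
  r[B,B] = 1 (diagonal).

R is symmetric with unit diagonal. Assembling:

R = [[1, 0.116],
 [0.116, 1]]
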